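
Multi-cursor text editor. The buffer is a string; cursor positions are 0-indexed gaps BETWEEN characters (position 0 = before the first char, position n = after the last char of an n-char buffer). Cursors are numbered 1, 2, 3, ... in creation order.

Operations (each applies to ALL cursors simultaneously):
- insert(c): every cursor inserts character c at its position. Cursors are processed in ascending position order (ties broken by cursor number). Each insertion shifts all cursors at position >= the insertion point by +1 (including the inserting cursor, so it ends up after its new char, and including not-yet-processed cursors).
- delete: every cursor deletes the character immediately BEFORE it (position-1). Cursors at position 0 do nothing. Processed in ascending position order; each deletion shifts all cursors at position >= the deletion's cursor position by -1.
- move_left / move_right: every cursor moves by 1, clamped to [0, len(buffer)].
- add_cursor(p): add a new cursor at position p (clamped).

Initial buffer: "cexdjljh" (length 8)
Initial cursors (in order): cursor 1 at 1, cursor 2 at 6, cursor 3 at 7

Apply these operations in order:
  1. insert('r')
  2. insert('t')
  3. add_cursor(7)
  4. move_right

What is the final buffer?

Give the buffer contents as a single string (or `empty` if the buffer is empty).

Answer: crtexdjlrtjrth

Derivation:
After op 1 (insert('r')): buffer="crexdjlrjrh" (len 11), cursors c1@2 c2@8 c3@10, authorship .1.....2.3.
After op 2 (insert('t')): buffer="crtexdjlrtjrth" (len 14), cursors c1@3 c2@10 c3@13, authorship .11.....22.33.
After op 3 (add_cursor(7)): buffer="crtexdjlrtjrth" (len 14), cursors c1@3 c4@7 c2@10 c3@13, authorship .11.....22.33.
After op 4 (move_right): buffer="crtexdjlrtjrth" (len 14), cursors c1@4 c4@8 c2@11 c3@14, authorship .11.....22.33.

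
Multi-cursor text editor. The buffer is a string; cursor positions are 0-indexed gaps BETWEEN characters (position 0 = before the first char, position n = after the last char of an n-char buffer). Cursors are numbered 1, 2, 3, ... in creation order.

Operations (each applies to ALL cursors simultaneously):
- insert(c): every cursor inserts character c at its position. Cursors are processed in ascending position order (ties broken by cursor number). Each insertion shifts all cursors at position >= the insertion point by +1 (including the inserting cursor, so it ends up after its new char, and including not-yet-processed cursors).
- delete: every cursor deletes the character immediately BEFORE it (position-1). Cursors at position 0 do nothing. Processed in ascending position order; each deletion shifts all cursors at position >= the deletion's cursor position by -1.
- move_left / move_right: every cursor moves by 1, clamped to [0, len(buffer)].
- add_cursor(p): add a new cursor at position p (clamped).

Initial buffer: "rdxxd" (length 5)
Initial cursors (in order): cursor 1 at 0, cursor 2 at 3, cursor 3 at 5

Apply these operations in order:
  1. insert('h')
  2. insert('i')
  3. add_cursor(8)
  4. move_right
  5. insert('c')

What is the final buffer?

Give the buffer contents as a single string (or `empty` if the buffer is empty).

After op 1 (insert('h')): buffer="hrdxhxdh" (len 8), cursors c1@1 c2@5 c3@8, authorship 1...2..3
After op 2 (insert('i')): buffer="hirdxhixdhi" (len 11), cursors c1@2 c2@7 c3@11, authorship 11...22..33
After op 3 (add_cursor(8)): buffer="hirdxhixdhi" (len 11), cursors c1@2 c2@7 c4@8 c3@11, authorship 11...22..33
After op 4 (move_right): buffer="hirdxhixdhi" (len 11), cursors c1@3 c2@8 c4@9 c3@11, authorship 11...22..33
After op 5 (insert('c')): buffer="hircdxhixcdchic" (len 15), cursors c1@4 c2@10 c4@12 c3@15, authorship 11.1..22.2.4333

Answer: hircdxhixcdchic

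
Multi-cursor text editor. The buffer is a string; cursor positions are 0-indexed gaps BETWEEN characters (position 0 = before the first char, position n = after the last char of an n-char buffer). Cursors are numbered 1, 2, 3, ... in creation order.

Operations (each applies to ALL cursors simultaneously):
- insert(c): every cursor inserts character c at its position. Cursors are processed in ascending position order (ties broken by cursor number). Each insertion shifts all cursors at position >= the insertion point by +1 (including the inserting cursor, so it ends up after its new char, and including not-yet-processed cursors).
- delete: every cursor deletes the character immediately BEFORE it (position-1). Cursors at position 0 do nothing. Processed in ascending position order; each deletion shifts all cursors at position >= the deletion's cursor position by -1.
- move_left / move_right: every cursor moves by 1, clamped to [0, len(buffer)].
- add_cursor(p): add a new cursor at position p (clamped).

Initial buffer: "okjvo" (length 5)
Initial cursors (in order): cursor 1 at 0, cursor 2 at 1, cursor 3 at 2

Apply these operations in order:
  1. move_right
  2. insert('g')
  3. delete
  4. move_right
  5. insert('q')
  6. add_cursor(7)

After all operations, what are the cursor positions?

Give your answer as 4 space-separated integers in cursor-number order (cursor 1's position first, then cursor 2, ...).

Answer: 3 5 7 7

Derivation:
After op 1 (move_right): buffer="okjvo" (len 5), cursors c1@1 c2@2 c3@3, authorship .....
After op 2 (insert('g')): buffer="ogkgjgvo" (len 8), cursors c1@2 c2@4 c3@6, authorship .1.2.3..
After op 3 (delete): buffer="okjvo" (len 5), cursors c1@1 c2@2 c3@3, authorship .....
After op 4 (move_right): buffer="okjvo" (len 5), cursors c1@2 c2@3 c3@4, authorship .....
After op 5 (insert('q')): buffer="okqjqvqo" (len 8), cursors c1@3 c2@5 c3@7, authorship ..1.2.3.
After op 6 (add_cursor(7)): buffer="okqjqvqo" (len 8), cursors c1@3 c2@5 c3@7 c4@7, authorship ..1.2.3.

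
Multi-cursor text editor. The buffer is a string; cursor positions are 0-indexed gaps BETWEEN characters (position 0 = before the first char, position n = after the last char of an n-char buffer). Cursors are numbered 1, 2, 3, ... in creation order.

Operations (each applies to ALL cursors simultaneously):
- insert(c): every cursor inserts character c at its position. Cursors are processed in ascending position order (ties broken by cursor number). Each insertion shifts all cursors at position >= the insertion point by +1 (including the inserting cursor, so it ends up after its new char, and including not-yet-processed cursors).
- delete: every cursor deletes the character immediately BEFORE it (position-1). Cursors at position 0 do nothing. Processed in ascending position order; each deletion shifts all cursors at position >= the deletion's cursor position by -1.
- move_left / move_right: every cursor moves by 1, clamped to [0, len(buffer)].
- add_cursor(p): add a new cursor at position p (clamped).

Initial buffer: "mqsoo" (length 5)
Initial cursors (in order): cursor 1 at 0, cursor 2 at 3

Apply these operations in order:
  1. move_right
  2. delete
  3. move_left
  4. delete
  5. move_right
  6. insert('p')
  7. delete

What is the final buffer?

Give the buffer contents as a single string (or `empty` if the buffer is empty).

After op 1 (move_right): buffer="mqsoo" (len 5), cursors c1@1 c2@4, authorship .....
After op 2 (delete): buffer="qso" (len 3), cursors c1@0 c2@2, authorship ...
After op 3 (move_left): buffer="qso" (len 3), cursors c1@0 c2@1, authorship ...
After op 4 (delete): buffer="so" (len 2), cursors c1@0 c2@0, authorship ..
After op 5 (move_right): buffer="so" (len 2), cursors c1@1 c2@1, authorship ..
After op 6 (insert('p')): buffer="sppo" (len 4), cursors c1@3 c2@3, authorship .12.
After op 7 (delete): buffer="so" (len 2), cursors c1@1 c2@1, authorship ..

Answer: so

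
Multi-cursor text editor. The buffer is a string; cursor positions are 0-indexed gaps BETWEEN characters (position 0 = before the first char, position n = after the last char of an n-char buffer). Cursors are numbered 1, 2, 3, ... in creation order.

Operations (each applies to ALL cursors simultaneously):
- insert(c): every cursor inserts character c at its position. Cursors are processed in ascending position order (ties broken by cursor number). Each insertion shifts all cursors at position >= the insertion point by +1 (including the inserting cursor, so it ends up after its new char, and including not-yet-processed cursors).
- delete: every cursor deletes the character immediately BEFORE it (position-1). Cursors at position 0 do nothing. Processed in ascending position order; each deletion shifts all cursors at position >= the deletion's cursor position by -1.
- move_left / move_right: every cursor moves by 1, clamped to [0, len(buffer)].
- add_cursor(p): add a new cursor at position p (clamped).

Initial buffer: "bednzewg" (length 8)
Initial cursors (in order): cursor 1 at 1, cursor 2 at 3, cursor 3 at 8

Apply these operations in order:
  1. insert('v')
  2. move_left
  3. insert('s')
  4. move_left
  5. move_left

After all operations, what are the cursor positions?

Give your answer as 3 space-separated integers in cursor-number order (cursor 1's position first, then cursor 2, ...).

After op 1 (insert('v')): buffer="bvedvnzewgv" (len 11), cursors c1@2 c2@5 c3@11, authorship .1..2.....3
After op 2 (move_left): buffer="bvedvnzewgv" (len 11), cursors c1@1 c2@4 c3@10, authorship .1..2.....3
After op 3 (insert('s')): buffer="bsvedsvnzewgsv" (len 14), cursors c1@2 c2@6 c3@13, authorship .11..22.....33
After op 4 (move_left): buffer="bsvedsvnzewgsv" (len 14), cursors c1@1 c2@5 c3@12, authorship .11..22.....33
After op 5 (move_left): buffer="bsvedsvnzewgsv" (len 14), cursors c1@0 c2@4 c3@11, authorship .11..22.....33

Answer: 0 4 11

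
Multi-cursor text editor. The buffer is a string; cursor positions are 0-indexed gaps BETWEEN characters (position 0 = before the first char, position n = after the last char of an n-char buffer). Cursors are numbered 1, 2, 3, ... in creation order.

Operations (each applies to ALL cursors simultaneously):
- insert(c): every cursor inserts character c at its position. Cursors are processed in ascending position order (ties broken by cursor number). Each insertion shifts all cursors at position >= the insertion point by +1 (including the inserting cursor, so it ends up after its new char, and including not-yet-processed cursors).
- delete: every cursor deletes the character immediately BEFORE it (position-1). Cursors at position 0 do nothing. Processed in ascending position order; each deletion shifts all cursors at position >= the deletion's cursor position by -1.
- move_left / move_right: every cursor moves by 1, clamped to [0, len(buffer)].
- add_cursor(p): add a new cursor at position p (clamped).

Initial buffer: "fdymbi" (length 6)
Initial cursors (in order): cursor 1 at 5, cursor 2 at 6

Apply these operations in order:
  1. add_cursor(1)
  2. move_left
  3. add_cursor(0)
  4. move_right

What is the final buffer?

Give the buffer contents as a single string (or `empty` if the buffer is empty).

Answer: fdymbi

Derivation:
After op 1 (add_cursor(1)): buffer="fdymbi" (len 6), cursors c3@1 c1@5 c2@6, authorship ......
After op 2 (move_left): buffer="fdymbi" (len 6), cursors c3@0 c1@4 c2@5, authorship ......
After op 3 (add_cursor(0)): buffer="fdymbi" (len 6), cursors c3@0 c4@0 c1@4 c2@5, authorship ......
After op 4 (move_right): buffer="fdymbi" (len 6), cursors c3@1 c4@1 c1@5 c2@6, authorship ......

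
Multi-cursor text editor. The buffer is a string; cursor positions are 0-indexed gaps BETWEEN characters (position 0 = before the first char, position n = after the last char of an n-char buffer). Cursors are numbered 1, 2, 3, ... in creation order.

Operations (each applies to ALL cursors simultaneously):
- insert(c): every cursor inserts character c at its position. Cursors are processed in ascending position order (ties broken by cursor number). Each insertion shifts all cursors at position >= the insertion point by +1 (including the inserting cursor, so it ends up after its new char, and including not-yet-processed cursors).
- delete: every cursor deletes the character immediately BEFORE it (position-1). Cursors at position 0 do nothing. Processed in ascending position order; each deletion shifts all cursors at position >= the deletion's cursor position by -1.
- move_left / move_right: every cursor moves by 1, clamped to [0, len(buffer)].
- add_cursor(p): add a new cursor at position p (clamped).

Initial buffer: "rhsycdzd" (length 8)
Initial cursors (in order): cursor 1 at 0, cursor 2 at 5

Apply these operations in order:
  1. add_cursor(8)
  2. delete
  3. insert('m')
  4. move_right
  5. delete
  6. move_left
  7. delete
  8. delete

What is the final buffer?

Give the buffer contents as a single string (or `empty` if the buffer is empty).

Answer: mz

Derivation:
After op 1 (add_cursor(8)): buffer="rhsycdzd" (len 8), cursors c1@0 c2@5 c3@8, authorship ........
After op 2 (delete): buffer="rhsydz" (len 6), cursors c1@0 c2@4 c3@6, authorship ......
After op 3 (insert('m')): buffer="mrhsymdzm" (len 9), cursors c1@1 c2@6 c3@9, authorship 1....2..3
After op 4 (move_right): buffer="mrhsymdzm" (len 9), cursors c1@2 c2@7 c3@9, authorship 1....2..3
After op 5 (delete): buffer="mhsymz" (len 6), cursors c1@1 c2@5 c3@6, authorship 1...2.
After op 6 (move_left): buffer="mhsymz" (len 6), cursors c1@0 c2@4 c3@5, authorship 1...2.
After op 7 (delete): buffer="mhsz" (len 4), cursors c1@0 c2@3 c3@3, authorship 1...
After op 8 (delete): buffer="mz" (len 2), cursors c1@0 c2@1 c3@1, authorship 1.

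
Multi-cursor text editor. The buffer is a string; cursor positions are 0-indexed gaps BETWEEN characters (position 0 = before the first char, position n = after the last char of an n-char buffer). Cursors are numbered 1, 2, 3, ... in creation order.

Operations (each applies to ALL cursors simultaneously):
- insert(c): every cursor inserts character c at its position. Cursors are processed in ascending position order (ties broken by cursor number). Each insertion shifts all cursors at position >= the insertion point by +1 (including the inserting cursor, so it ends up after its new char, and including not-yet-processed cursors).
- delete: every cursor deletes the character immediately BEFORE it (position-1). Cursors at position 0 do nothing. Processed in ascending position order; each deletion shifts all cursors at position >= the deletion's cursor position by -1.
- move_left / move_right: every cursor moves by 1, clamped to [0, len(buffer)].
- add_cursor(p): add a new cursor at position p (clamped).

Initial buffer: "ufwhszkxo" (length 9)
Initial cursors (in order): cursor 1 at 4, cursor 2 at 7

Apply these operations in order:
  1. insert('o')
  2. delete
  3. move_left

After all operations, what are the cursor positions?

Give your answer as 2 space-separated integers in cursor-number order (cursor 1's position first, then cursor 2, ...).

Answer: 3 6

Derivation:
After op 1 (insert('o')): buffer="ufwhoszkoxo" (len 11), cursors c1@5 c2@9, authorship ....1...2..
After op 2 (delete): buffer="ufwhszkxo" (len 9), cursors c1@4 c2@7, authorship .........
After op 3 (move_left): buffer="ufwhszkxo" (len 9), cursors c1@3 c2@6, authorship .........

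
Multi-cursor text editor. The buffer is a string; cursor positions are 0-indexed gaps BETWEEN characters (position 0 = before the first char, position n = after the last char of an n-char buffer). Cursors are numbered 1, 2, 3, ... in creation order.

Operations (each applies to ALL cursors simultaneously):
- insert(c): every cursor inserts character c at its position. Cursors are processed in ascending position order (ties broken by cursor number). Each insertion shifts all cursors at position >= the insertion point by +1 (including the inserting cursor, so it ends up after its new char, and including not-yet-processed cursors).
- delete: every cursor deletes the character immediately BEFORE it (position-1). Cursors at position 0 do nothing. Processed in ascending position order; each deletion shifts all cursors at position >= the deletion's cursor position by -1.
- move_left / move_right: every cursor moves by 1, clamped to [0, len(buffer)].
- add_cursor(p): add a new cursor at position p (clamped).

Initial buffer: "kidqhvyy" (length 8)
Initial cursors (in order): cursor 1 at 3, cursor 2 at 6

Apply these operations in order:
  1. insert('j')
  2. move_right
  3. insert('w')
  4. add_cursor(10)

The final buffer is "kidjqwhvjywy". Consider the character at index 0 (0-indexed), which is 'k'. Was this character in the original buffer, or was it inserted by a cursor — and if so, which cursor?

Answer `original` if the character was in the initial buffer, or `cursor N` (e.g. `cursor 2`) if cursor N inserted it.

After op 1 (insert('j')): buffer="kidjqhvjyy" (len 10), cursors c1@4 c2@8, authorship ...1...2..
After op 2 (move_right): buffer="kidjqhvjyy" (len 10), cursors c1@5 c2@9, authorship ...1...2..
After op 3 (insert('w')): buffer="kidjqwhvjywy" (len 12), cursors c1@6 c2@11, authorship ...1.1..2.2.
After op 4 (add_cursor(10)): buffer="kidjqwhvjywy" (len 12), cursors c1@6 c3@10 c2@11, authorship ...1.1..2.2.
Authorship (.=original, N=cursor N): . . . 1 . 1 . . 2 . 2 .
Index 0: author = original

Answer: original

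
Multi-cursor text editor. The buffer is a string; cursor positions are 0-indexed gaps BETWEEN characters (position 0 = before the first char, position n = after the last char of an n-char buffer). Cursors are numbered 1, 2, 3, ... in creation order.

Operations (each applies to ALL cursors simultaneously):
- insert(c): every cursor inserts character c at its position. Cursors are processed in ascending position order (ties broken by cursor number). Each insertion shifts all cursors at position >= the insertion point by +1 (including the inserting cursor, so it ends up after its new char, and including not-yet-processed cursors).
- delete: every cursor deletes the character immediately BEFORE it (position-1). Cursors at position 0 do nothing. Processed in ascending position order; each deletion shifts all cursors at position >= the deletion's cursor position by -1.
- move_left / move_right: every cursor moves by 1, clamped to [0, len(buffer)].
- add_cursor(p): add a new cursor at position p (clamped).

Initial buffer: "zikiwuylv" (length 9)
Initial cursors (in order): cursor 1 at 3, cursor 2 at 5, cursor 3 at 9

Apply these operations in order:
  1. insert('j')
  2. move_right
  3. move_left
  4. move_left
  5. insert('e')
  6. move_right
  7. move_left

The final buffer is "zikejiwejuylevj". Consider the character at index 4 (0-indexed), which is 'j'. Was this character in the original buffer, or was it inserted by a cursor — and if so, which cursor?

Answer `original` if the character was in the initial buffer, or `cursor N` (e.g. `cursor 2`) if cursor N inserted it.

After op 1 (insert('j')): buffer="zikjiwjuylvj" (len 12), cursors c1@4 c2@7 c3@12, authorship ...1..2....3
After op 2 (move_right): buffer="zikjiwjuylvj" (len 12), cursors c1@5 c2@8 c3@12, authorship ...1..2....3
After op 3 (move_left): buffer="zikjiwjuylvj" (len 12), cursors c1@4 c2@7 c3@11, authorship ...1..2....3
After op 4 (move_left): buffer="zikjiwjuylvj" (len 12), cursors c1@3 c2@6 c3@10, authorship ...1..2....3
After op 5 (insert('e')): buffer="zikejiwejuylevj" (len 15), cursors c1@4 c2@8 c3@13, authorship ...11..22...3.3
After op 6 (move_right): buffer="zikejiwejuylevj" (len 15), cursors c1@5 c2@9 c3@14, authorship ...11..22...3.3
After op 7 (move_left): buffer="zikejiwejuylevj" (len 15), cursors c1@4 c2@8 c3@13, authorship ...11..22...3.3
Authorship (.=original, N=cursor N): . . . 1 1 . . 2 2 . . . 3 . 3
Index 4: author = 1

Answer: cursor 1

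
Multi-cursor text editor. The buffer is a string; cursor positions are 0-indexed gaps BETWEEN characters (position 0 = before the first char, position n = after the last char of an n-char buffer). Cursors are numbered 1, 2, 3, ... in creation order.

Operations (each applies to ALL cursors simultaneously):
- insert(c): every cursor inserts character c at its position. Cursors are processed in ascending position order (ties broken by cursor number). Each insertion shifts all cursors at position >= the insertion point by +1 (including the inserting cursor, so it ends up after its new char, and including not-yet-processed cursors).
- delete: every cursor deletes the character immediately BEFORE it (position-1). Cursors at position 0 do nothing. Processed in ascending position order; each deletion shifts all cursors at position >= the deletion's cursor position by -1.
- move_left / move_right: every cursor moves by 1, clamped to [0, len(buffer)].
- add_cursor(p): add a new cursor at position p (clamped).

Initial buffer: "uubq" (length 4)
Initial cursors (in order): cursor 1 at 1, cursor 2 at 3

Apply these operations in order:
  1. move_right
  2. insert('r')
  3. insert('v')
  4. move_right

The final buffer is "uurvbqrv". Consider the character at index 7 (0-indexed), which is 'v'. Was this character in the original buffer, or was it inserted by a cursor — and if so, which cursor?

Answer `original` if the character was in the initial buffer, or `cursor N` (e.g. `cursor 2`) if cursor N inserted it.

Answer: cursor 2

Derivation:
After op 1 (move_right): buffer="uubq" (len 4), cursors c1@2 c2@4, authorship ....
After op 2 (insert('r')): buffer="uurbqr" (len 6), cursors c1@3 c2@6, authorship ..1..2
After op 3 (insert('v')): buffer="uurvbqrv" (len 8), cursors c1@4 c2@8, authorship ..11..22
After op 4 (move_right): buffer="uurvbqrv" (len 8), cursors c1@5 c2@8, authorship ..11..22
Authorship (.=original, N=cursor N): . . 1 1 . . 2 2
Index 7: author = 2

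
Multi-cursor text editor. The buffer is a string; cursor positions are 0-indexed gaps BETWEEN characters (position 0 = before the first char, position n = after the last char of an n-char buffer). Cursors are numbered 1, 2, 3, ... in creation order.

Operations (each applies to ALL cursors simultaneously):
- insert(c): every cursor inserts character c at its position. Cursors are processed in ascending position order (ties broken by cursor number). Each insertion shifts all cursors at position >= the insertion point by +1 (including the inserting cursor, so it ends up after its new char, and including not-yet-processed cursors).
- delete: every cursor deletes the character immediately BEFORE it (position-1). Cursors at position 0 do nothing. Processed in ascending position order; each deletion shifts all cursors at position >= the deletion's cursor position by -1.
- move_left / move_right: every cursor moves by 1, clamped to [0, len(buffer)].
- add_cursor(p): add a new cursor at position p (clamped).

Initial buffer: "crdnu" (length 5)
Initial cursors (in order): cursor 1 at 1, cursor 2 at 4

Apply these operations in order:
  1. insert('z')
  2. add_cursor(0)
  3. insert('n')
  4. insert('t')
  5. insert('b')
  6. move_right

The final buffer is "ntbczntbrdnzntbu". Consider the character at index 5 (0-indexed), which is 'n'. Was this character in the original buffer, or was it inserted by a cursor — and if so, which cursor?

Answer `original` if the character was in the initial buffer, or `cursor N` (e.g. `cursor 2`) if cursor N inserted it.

Answer: cursor 1

Derivation:
After op 1 (insert('z')): buffer="czrdnzu" (len 7), cursors c1@2 c2@6, authorship .1...2.
After op 2 (add_cursor(0)): buffer="czrdnzu" (len 7), cursors c3@0 c1@2 c2@6, authorship .1...2.
After op 3 (insert('n')): buffer="ncznrdnznu" (len 10), cursors c3@1 c1@4 c2@9, authorship 3.11...22.
After op 4 (insert('t')): buffer="ntczntrdnzntu" (len 13), cursors c3@2 c1@6 c2@12, authorship 33.111...222.
After op 5 (insert('b')): buffer="ntbczntbrdnzntbu" (len 16), cursors c3@3 c1@8 c2@15, authorship 333.1111...2222.
After op 6 (move_right): buffer="ntbczntbrdnzntbu" (len 16), cursors c3@4 c1@9 c2@16, authorship 333.1111...2222.
Authorship (.=original, N=cursor N): 3 3 3 . 1 1 1 1 . . . 2 2 2 2 .
Index 5: author = 1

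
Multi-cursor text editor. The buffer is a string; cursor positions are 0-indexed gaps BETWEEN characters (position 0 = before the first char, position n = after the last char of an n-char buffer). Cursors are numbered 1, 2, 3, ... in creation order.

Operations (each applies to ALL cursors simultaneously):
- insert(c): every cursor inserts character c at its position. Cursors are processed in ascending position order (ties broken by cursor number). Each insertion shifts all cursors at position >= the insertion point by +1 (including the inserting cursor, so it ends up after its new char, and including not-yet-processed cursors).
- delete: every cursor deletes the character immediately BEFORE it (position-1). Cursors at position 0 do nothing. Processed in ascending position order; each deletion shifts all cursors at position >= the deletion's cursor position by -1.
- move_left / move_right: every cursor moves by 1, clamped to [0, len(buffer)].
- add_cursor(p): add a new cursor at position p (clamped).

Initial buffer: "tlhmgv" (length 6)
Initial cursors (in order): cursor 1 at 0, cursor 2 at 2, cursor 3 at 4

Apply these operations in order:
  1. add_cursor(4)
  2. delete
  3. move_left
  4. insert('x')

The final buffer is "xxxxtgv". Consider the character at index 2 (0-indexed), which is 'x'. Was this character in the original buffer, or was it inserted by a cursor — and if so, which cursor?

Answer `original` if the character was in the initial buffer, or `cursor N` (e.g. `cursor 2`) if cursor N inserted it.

Answer: cursor 3

Derivation:
After op 1 (add_cursor(4)): buffer="tlhmgv" (len 6), cursors c1@0 c2@2 c3@4 c4@4, authorship ......
After op 2 (delete): buffer="tgv" (len 3), cursors c1@0 c2@1 c3@1 c4@1, authorship ...
After op 3 (move_left): buffer="tgv" (len 3), cursors c1@0 c2@0 c3@0 c4@0, authorship ...
After op 4 (insert('x')): buffer="xxxxtgv" (len 7), cursors c1@4 c2@4 c3@4 c4@4, authorship 1234...
Authorship (.=original, N=cursor N): 1 2 3 4 . . .
Index 2: author = 3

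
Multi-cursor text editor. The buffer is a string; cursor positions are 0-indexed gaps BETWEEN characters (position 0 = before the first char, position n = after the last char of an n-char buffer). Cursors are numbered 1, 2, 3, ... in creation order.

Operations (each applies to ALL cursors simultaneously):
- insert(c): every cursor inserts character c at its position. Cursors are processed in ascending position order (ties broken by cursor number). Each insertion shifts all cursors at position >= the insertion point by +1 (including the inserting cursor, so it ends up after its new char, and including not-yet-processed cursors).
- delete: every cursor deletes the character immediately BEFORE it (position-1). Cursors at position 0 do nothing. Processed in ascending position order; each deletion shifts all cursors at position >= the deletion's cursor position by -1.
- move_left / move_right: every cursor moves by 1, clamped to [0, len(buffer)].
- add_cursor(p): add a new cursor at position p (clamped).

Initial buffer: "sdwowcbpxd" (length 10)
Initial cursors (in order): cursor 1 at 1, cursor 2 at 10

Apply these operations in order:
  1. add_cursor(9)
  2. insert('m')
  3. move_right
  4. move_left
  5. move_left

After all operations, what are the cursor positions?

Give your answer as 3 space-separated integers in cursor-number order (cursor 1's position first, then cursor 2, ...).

After op 1 (add_cursor(9)): buffer="sdwowcbpxd" (len 10), cursors c1@1 c3@9 c2@10, authorship ..........
After op 2 (insert('m')): buffer="smdwowcbpxmdm" (len 13), cursors c1@2 c3@11 c2@13, authorship .1........3.2
After op 3 (move_right): buffer="smdwowcbpxmdm" (len 13), cursors c1@3 c3@12 c2@13, authorship .1........3.2
After op 4 (move_left): buffer="smdwowcbpxmdm" (len 13), cursors c1@2 c3@11 c2@12, authorship .1........3.2
After op 5 (move_left): buffer="smdwowcbpxmdm" (len 13), cursors c1@1 c3@10 c2@11, authorship .1........3.2

Answer: 1 11 10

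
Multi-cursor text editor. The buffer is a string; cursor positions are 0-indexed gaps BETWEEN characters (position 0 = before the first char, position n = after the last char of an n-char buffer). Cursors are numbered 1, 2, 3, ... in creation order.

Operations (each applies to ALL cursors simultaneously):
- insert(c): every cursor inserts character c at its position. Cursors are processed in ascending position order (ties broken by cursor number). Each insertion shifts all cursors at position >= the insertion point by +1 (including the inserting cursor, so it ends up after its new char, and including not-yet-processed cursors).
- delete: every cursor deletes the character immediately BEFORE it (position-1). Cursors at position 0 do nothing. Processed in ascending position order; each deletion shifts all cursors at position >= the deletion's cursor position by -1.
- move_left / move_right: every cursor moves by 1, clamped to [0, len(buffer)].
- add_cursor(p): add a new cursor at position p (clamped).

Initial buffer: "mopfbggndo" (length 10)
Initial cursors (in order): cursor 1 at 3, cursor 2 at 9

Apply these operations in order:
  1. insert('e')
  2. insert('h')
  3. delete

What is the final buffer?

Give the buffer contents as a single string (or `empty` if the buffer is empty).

After op 1 (insert('e')): buffer="mopefbggndeo" (len 12), cursors c1@4 c2@11, authorship ...1......2.
After op 2 (insert('h')): buffer="mopehfbggndeho" (len 14), cursors c1@5 c2@13, authorship ...11......22.
After op 3 (delete): buffer="mopefbggndeo" (len 12), cursors c1@4 c2@11, authorship ...1......2.

Answer: mopefbggndeo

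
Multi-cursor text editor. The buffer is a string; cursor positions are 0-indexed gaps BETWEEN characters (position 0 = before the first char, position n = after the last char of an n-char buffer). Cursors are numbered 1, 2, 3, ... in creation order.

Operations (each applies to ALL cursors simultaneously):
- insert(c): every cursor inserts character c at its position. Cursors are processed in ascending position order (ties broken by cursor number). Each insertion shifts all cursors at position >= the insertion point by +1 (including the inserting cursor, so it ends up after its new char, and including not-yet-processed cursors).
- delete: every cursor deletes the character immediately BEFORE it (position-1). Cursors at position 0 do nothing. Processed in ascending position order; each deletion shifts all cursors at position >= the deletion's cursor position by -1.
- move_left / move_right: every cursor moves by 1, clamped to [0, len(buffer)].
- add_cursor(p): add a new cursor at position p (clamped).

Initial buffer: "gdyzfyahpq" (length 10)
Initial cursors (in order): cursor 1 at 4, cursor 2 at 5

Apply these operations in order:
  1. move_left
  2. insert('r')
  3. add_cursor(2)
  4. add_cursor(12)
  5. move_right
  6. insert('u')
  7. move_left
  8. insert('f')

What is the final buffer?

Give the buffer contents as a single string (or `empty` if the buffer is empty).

After op 1 (move_left): buffer="gdyzfyahpq" (len 10), cursors c1@3 c2@4, authorship ..........
After op 2 (insert('r')): buffer="gdyrzrfyahpq" (len 12), cursors c1@4 c2@6, authorship ...1.2......
After op 3 (add_cursor(2)): buffer="gdyrzrfyahpq" (len 12), cursors c3@2 c1@4 c2@6, authorship ...1.2......
After op 4 (add_cursor(12)): buffer="gdyrzrfyahpq" (len 12), cursors c3@2 c1@4 c2@6 c4@12, authorship ...1.2......
After op 5 (move_right): buffer="gdyrzrfyahpq" (len 12), cursors c3@3 c1@5 c2@7 c4@12, authorship ...1.2......
After op 6 (insert('u')): buffer="gdyurzurfuyahpqu" (len 16), cursors c3@4 c1@7 c2@10 c4@16, authorship ...31.12.2.....4
After op 7 (move_left): buffer="gdyurzurfuyahpqu" (len 16), cursors c3@3 c1@6 c2@9 c4@15, authorship ...31.12.2.....4
After op 8 (insert('f')): buffer="gdyfurzfurffuyahpqfu" (len 20), cursors c3@4 c1@8 c2@12 c4@19, authorship ...331.112.22.....44

Answer: gdyfurzfurffuyahpqfu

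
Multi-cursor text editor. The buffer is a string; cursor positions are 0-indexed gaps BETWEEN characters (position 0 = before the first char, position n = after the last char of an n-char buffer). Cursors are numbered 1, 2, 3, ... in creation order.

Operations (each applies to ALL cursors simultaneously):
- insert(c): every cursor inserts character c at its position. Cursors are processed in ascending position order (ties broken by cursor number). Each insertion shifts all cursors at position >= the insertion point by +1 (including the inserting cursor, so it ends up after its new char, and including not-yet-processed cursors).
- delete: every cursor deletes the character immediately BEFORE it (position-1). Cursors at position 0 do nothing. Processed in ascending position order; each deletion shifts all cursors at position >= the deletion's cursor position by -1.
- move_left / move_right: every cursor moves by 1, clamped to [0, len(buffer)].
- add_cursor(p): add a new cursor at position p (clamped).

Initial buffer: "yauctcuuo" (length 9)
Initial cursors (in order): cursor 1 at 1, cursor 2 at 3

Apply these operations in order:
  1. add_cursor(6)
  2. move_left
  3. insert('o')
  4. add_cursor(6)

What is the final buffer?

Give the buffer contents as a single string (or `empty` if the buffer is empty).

Answer: oyaouctocuuo

Derivation:
After op 1 (add_cursor(6)): buffer="yauctcuuo" (len 9), cursors c1@1 c2@3 c3@6, authorship .........
After op 2 (move_left): buffer="yauctcuuo" (len 9), cursors c1@0 c2@2 c3@5, authorship .........
After op 3 (insert('o')): buffer="oyaouctocuuo" (len 12), cursors c1@1 c2@4 c3@8, authorship 1..2...3....
After op 4 (add_cursor(6)): buffer="oyaouctocuuo" (len 12), cursors c1@1 c2@4 c4@6 c3@8, authorship 1..2...3....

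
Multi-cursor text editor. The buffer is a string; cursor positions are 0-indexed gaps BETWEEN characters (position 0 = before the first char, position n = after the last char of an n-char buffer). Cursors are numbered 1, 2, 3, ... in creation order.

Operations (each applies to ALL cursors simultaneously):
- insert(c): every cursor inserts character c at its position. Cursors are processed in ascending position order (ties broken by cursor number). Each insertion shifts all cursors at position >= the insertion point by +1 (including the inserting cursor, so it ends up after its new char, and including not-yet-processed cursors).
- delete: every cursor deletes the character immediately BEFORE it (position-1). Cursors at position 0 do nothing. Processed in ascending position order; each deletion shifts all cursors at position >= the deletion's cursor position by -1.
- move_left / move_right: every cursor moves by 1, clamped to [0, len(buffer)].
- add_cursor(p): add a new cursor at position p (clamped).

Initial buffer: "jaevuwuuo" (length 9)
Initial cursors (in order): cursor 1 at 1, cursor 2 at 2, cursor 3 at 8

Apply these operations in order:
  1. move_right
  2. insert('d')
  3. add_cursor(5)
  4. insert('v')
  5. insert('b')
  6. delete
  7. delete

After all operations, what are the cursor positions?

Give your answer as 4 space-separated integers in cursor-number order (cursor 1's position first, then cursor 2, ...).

After op 1 (move_right): buffer="jaevuwuuo" (len 9), cursors c1@2 c2@3 c3@9, authorship .........
After op 2 (insert('d')): buffer="jadedvuwuuod" (len 12), cursors c1@3 c2@5 c3@12, authorship ..1.2......3
After op 3 (add_cursor(5)): buffer="jadedvuwuuod" (len 12), cursors c1@3 c2@5 c4@5 c3@12, authorship ..1.2......3
After op 4 (insert('v')): buffer="jadvedvvvuwuuodv" (len 16), cursors c1@4 c2@8 c4@8 c3@16, authorship ..11.224......33
After op 5 (insert('b')): buffer="jadvbedvvbbvuwuuodvb" (len 20), cursors c1@5 c2@11 c4@11 c3@20, authorship ..111.22424......333
After op 6 (delete): buffer="jadvedvvvuwuuodv" (len 16), cursors c1@4 c2@8 c4@8 c3@16, authorship ..11.224......33
After op 7 (delete): buffer="jadedvuwuuod" (len 12), cursors c1@3 c2@5 c4@5 c3@12, authorship ..1.2......3

Answer: 3 5 12 5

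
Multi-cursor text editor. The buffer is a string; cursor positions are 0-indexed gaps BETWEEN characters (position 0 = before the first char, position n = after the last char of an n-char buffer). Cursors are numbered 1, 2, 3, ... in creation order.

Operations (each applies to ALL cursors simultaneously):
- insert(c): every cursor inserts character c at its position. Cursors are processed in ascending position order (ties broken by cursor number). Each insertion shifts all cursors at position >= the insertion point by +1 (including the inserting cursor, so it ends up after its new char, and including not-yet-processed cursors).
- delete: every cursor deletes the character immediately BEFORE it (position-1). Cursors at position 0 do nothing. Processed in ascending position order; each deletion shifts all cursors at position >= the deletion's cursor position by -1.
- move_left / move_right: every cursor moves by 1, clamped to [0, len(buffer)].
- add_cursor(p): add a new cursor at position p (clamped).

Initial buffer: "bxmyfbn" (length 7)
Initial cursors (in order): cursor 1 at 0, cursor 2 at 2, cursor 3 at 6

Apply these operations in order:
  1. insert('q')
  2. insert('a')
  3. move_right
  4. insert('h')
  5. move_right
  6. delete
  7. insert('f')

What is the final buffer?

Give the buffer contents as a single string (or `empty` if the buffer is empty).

Answer: qabhfqamhffbqanf

Derivation:
After op 1 (insert('q')): buffer="qbxqmyfbqn" (len 10), cursors c1@1 c2@4 c3@9, authorship 1..2....3.
After op 2 (insert('a')): buffer="qabxqamyfbqan" (len 13), cursors c1@2 c2@6 c3@12, authorship 11..22....33.
After op 3 (move_right): buffer="qabxqamyfbqan" (len 13), cursors c1@3 c2@7 c3@13, authorship 11..22....33.
After op 4 (insert('h')): buffer="qabhxqamhyfbqanh" (len 16), cursors c1@4 c2@9 c3@16, authorship 11.1.22.2...33.3
After op 5 (move_right): buffer="qabhxqamhyfbqanh" (len 16), cursors c1@5 c2@10 c3@16, authorship 11.1.22.2...33.3
After op 6 (delete): buffer="qabhqamhfbqan" (len 13), cursors c1@4 c2@8 c3@13, authorship 11.122.2..33.
After op 7 (insert('f')): buffer="qabhfqamhffbqanf" (len 16), cursors c1@5 c2@10 c3@16, authorship 11.1122.22..33.3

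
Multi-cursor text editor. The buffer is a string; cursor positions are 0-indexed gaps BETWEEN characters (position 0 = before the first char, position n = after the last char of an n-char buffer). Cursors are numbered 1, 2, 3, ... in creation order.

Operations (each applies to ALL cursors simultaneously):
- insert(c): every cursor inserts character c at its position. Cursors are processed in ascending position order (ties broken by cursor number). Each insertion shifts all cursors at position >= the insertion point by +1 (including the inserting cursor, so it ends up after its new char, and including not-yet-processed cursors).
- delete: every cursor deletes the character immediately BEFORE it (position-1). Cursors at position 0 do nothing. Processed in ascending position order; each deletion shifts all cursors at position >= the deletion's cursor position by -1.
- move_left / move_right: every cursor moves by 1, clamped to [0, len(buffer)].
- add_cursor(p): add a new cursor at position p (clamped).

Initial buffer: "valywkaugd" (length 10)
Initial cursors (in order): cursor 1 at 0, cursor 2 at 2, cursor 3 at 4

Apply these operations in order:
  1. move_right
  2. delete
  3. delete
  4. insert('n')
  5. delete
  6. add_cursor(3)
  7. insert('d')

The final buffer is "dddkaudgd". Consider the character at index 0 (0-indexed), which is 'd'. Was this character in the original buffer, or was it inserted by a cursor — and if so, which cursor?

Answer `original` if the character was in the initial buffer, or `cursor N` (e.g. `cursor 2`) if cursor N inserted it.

Answer: cursor 1

Derivation:
After op 1 (move_right): buffer="valywkaugd" (len 10), cursors c1@1 c2@3 c3@5, authorship ..........
After op 2 (delete): buffer="aykaugd" (len 7), cursors c1@0 c2@1 c3@2, authorship .......
After op 3 (delete): buffer="kaugd" (len 5), cursors c1@0 c2@0 c3@0, authorship .....
After op 4 (insert('n')): buffer="nnnkaugd" (len 8), cursors c1@3 c2@3 c3@3, authorship 123.....
After op 5 (delete): buffer="kaugd" (len 5), cursors c1@0 c2@0 c3@0, authorship .....
After op 6 (add_cursor(3)): buffer="kaugd" (len 5), cursors c1@0 c2@0 c3@0 c4@3, authorship .....
After op 7 (insert('d')): buffer="dddkaudgd" (len 9), cursors c1@3 c2@3 c3@3 c4@7, authorship 123...4..
Authorship (.=original, N=cursor N): 1 2 3 . . . 4 . .
Index 0: author = 1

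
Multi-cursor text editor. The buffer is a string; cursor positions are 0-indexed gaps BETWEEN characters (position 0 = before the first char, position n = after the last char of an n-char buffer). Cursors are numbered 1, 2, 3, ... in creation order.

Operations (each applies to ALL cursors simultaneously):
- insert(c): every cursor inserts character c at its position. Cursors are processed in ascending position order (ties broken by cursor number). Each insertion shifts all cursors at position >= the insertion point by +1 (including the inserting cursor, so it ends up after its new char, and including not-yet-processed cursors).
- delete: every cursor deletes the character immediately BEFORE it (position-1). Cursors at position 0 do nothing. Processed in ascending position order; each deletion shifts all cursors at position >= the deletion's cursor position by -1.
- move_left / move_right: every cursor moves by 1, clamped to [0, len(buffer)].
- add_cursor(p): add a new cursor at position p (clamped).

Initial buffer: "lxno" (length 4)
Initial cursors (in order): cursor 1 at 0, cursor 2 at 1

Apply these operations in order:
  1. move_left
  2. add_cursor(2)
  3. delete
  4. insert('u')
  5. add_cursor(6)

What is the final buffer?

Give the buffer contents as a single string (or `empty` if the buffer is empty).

After op 1 (move_left): buffer="lxno" (len 4), cursors c1@0 c2@0, authorship ....
After op 2 (add_cursor(2)): buffer="lxno" (len 4), cursors c1@0 c2@0 c3@2, authorship ....
After op 3 (delete): buffer="lno" (len 3), cursors c1@0 c2@0 c3@1, authorship ...
After op 4 (insert('u')): buffer="uuluno" (len 6), cursors c1@2 c2@2 c3@4, authorship 12.3..
After op 5 (add_cursor(6)): buffer="uuluno" (len 6), cursors c1@2 c2@2 c3@4 c4@6, authorship 12.3..

Answer: uuluno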